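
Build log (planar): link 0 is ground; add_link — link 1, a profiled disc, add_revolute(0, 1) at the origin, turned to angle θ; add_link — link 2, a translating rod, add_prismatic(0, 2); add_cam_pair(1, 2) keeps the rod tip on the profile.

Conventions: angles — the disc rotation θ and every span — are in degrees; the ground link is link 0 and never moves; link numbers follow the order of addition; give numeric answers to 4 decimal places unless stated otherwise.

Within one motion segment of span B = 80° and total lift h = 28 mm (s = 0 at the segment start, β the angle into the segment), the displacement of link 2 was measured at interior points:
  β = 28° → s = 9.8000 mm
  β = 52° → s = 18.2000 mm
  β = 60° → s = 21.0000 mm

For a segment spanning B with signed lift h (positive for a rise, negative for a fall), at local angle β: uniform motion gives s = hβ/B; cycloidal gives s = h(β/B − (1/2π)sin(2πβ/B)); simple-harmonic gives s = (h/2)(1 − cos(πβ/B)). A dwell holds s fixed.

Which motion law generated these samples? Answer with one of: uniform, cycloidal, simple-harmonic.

candidates at β/B = r: uniform s = h·r (linear in β); cycloidal s = h·(r − sin(2πr)/(2π)); simple-harmonic s = (h/2)(1 − cos(πr))
β=28°: printed 9.8000 | uniform 9.8000, cycloidal 6.1947, simple-harmonic 7.6441
β=52°: printed 18.2000 | uniform 18.2000, cycloidal 21.8053, simple-harmonic 20.3559
β=60°: printed 21.0000 | uniform 21.0000, cycloidal 25.4563, simple-harmonic 23.8995
only one law matches every sample → uniform

uniform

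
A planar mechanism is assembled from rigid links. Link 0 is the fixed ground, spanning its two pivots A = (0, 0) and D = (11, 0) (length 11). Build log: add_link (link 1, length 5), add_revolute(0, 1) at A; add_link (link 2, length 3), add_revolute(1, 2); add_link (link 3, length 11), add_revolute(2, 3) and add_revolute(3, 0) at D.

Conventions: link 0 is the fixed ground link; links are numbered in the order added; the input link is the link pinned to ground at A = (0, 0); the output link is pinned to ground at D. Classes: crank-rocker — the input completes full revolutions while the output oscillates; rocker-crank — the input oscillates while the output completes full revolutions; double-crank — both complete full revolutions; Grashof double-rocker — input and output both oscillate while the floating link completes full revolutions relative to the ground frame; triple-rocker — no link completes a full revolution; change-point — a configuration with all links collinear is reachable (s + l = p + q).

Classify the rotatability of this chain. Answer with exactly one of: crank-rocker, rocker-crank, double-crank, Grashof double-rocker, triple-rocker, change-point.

lengths: ground=11, input=5, coupler=3, output=11
sorted: s=3 (shortest), l=11 (longest), p+q=16
s + l = 14 vs p + q = 16
s + l < p + q (Grashof) with shortest = coupler link → Grashof double-rocker

Grashof double-rocker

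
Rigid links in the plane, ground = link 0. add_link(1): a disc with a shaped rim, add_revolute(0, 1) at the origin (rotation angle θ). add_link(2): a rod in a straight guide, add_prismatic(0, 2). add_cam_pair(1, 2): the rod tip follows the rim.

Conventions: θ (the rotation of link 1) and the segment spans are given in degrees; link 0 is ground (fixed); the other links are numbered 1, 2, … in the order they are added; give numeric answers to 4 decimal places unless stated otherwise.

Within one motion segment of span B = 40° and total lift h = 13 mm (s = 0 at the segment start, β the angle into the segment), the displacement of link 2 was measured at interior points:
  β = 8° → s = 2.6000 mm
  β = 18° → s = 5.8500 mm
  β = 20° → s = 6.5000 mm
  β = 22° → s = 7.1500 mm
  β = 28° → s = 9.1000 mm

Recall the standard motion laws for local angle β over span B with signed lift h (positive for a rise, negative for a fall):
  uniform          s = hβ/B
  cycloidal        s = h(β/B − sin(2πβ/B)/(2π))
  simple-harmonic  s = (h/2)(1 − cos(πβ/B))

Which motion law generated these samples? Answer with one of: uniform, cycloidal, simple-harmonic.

candidates at β/B = r: uniform s = h·r (linear in β); cycloidal s = h·(r − sin(2πr)/(2π)); simple-harmonic s = (h/2)(1 − cos(πr))
β=8°: printed 2.6000 | uniform 2.6000, cycloidal 0.6323, simple-harmonic 1.2414
β=18°: printed 5.8500 | uniform 5.8500, cycloidal 5.2106, simple-harmonic 5.4832
β=20°: printed 6.5000 | uniform 6.5000, cycloidal 6.5000, simple-harmonic 6.5000
β=22°: printed 7.1500 | uniform 7.1500, cycloidal 7.7894, simple-harmonic 7.5168
β=28°: printed 9.1000 | uniform 9.1000, cycloidal 11.0677, simple-harmonic 10.3206
only one law matches every sample → uniform

uniform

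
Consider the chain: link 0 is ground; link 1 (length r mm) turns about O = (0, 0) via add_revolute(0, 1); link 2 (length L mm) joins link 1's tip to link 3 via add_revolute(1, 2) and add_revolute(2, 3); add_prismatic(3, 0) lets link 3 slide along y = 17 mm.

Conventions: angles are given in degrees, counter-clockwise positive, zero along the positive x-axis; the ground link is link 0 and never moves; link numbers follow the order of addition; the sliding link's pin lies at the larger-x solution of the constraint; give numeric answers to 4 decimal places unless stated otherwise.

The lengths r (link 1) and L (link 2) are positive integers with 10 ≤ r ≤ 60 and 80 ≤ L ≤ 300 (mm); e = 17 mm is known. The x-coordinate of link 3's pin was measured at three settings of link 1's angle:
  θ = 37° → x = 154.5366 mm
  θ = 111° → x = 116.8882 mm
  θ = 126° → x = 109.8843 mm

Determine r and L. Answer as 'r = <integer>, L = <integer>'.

constraint per measurement: (x − r cos θ)² + (r sin θ − e)² = L²
subtracting the θ₁ and θ₂ equations cancels the r² and L² terms:
r = (x₁² − x₂²) / (2[(x₁cos θ₁ + e sin θ₁) − (x₂cos θ₂ + e sin θ₂)]) = 32.0000 → r = 32
L² = (x₁ − r cos θ₁)² + (r sin θ₁ − e)² = 16641.0073 → L = 129.0000 → L = 129
check at θ₃=126°: x = 109.8843 (printed 109.8843) ✓

r = 32, L = 129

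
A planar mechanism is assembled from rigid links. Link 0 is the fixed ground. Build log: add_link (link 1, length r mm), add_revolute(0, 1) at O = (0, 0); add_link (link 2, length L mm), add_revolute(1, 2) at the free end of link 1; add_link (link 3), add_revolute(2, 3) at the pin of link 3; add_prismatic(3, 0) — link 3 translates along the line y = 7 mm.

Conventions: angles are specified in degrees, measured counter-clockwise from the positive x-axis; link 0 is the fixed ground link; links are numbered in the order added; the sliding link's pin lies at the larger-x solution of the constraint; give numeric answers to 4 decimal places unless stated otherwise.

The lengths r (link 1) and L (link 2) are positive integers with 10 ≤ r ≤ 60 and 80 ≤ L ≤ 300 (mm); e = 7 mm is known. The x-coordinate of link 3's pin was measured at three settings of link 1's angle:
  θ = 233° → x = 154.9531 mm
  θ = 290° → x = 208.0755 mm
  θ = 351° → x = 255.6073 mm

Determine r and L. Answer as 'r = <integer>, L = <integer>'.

constraint per measurement: (x − r cos θ)² + (r sin θ − e)² = L²
subtracting the θ₁ and θ₂ equations cancels the r² and L² terms:
r = (x₁² − x₂²) / (2[(x₁cos θ₁ + e sin θ₁) − (x₂cos θ₂ + e sin θ₂)]) = 59.0000 → r = 59
L² = (x₁ − r cos θ₁)² + (r sin θ₁ − e)² = 39204.0023 → L = 198.0000 → L = 198
check at θ₃=351°: x = 255.6073 (printed 255.6073) ✓

r = 59, L = 198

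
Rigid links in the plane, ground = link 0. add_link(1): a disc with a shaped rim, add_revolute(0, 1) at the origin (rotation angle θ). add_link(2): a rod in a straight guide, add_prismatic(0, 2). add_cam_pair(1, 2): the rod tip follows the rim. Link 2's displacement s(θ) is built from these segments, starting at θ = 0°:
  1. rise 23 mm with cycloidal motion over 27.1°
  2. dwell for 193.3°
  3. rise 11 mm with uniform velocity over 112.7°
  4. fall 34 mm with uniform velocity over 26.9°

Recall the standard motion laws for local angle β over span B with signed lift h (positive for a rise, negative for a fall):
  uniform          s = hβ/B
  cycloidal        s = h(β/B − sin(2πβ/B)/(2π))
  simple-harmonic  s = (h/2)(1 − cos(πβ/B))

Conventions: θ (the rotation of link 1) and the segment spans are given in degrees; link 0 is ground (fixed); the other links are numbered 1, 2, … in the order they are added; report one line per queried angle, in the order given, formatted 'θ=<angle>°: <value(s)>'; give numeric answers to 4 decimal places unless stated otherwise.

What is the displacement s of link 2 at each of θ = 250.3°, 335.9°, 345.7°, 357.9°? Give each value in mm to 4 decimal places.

segment 1 (0° to 27.1°, cycloidal, h = 23) is passed completely: s = 0.0000 + (23) = 23.0000
segment 2 (27.1° to 220.4°, dwell): s unchanged at 23.0000
θ = 250.3° falls in segment 3 (220.4° to 333.1°, uniform, h = 11): β = 250.3 − 220.4 = 29.9°, B = 112.7°; Δs = 11·29.9/112.7 = 2.9184; s = 23.0000 + 2.9184 = 25.9184
segment 3 (220.4° to 333.1°, uniform, h = 11) is passed completely: s = 23.0000 + (11) = 34.0000
θ = 335.9° falls in segment 4 (333.1° to 360°, uniform, h = -34): β = 335.9 − 333.1 = 2.8°, B = 26.9°; Δs = -34·2.8/26.9 = -3.5390; s = 34.0000 − 3.5390 = 30.4610
θ = 345.7° falls in segment 4 (333.1° to 360°, uniform, h = -34): β = 345.7 − 333.1 = 12.6°, B = 26.9°; Δs = -34·12.6/26.9 = -15.9257; s = 34.0000 − 15.9257 = 18.0743
θ = 357.9° falls in segment 4 (333.1° to 360°, uniform, h = -34): β = 357.9 − 333.1 = 24.8°, B = 26.9°; Δs = -34·24.8/26.9 = -31.3457; s = 34.0000 − 31.3457 = 2.6543

θ=250.3°: 25.9184
θ=335.9°: 30.4610
θ=345.7°: 18.0743
θ=357.9°: 2.6543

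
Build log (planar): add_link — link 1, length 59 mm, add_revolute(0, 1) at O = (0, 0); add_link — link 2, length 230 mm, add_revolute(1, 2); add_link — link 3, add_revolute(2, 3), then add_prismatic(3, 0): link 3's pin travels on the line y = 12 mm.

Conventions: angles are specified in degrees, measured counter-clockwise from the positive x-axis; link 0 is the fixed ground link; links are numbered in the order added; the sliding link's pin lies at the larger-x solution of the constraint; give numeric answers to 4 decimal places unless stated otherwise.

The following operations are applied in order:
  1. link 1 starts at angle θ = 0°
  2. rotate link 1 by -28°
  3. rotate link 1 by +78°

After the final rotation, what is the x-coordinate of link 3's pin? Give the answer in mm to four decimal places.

geometry: r = 59 mm, L = 230 mm, e = 12 mm; θ starts at 0°
rotate link 1 by -28°: θ ← 0° -28° = -28°
rotate link 1 by +78°: θ ← -28° +78° = 50°
crank pin P = (r cos θ, r sin θ) = (37.924469, 45.196622)
h = r sin θ − e = 45.196622 − 12 = 33.196622
x = r cos θ + √(L² − h²) = 37.924469 + 227.591705 = 265.516174

265.5162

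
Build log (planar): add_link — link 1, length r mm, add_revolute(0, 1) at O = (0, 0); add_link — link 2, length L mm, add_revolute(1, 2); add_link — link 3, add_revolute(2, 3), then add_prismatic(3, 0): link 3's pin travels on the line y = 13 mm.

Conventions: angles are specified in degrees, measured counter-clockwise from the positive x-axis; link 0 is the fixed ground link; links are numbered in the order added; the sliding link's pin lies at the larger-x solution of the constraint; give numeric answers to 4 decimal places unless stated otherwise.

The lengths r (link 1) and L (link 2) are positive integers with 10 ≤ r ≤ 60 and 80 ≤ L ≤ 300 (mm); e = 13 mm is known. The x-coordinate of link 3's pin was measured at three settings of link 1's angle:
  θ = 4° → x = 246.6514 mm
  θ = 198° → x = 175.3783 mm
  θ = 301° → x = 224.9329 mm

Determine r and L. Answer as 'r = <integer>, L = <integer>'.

constraint per measurement: (x − r cos θ)² + (r sin θ − e)² = L²
subtracting the θ₁ and θ₂ equations cancels the r² and L² terms:
r = (x₁² − x₂²) / (2[(x₁cos θ₁ + e sin θ₁) − (x₂cos θ₂ + e sin θ₂)]) = 36.0000 → r = 36
L² = (x₁ − r cos θ₁)² + (r sin θ₁ − e)² = 44520.9801 → L = 211.0000 → L = 211
check at θ₃=301°: x = 224.9329 (printed 224.9329) ✓

r = 36, L = 211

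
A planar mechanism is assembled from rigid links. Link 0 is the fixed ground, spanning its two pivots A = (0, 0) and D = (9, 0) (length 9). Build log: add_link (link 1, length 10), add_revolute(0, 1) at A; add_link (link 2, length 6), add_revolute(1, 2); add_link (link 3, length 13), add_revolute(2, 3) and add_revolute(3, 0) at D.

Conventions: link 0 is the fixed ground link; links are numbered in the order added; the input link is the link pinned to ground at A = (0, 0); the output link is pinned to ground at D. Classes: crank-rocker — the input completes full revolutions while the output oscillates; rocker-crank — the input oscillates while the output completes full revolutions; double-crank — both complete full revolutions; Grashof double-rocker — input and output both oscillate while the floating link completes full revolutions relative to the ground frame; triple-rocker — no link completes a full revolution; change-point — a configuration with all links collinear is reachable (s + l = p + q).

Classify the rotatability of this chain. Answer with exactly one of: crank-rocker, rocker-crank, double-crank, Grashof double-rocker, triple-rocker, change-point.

lengths: ground=9, input=10, coupler=6, output=13
sorted: s=6 (shortest), l=13 (longest), p+q=19
s + l = 19 vs p + q = 19
s + l = p + q → change-point (collinear configuration reachable)

change-point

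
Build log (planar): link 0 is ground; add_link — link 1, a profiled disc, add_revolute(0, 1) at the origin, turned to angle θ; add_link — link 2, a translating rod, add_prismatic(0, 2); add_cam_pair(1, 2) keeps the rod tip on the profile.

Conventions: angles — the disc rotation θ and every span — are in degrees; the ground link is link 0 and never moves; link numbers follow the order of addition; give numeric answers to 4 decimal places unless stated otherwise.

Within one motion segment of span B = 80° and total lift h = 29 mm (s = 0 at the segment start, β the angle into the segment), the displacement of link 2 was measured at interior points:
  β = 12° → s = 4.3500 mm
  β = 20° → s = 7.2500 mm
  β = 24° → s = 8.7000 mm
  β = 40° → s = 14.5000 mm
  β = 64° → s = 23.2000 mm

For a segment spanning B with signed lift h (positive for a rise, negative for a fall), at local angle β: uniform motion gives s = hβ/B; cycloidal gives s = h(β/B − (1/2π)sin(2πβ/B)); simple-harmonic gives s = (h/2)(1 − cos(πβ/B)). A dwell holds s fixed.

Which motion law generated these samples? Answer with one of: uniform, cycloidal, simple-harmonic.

candidates at β/B = r: uniform s = h·r (linear in β); cycloidal s = h·(r − sin(2πr)/(2π)); simple-harmonic s = (h/2)(1 − cos(πr))
β=12°: printed 4.3500 | uniform 4.3500, cycloidal 0.6160, simple-harmonic 1.5804
β=20°: printed 7.2500 | uniform 7.2500, cycloidal 2.6345, simple-harmonic 4.2470
β=24°: printed 8.7000 | uniform 8.7000, cycloidal 4.3104, simple-harmonic 5.9771
β=40°: printed 14.5000 | uniform 14.5000, cycloidal 14.5000, simple-harmonic 14.5000
β=64°: printed 23.2000 | uniform 23.2000, cycloidal 27.5896, simple-harmonic 26.2307
only one law matches every sample → uniform

uniform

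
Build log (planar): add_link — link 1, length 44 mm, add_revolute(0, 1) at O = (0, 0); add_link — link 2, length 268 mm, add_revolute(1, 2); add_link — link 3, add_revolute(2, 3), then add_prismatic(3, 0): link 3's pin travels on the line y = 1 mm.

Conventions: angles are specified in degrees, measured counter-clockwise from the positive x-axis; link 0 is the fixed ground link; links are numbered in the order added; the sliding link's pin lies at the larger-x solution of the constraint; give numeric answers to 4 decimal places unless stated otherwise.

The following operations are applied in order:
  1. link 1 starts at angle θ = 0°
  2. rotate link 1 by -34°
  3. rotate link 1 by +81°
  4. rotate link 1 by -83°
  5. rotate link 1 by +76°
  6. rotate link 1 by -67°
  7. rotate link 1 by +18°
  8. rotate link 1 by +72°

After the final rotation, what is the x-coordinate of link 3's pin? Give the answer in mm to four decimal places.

geometry: r = 44 mm, L = 268 mm, e = 1 mm; θ starts at 0°
rotate link 1 by -34°: θ ← 0° -34° = -34°
rotate link 1 by +81°: θ ← -34° +81° = 47°
rotate link 1 by -83°: θ ← 47° -83° = -36°
rotate link 1 by +76°: θ ← -36° +76° = 40°
rotate link 1 by -67°: θ ← 40° -67° = -27°
rotate link 1 by +18°: θ ← -27° +18° = -9°
rotate link 1 by +72°: θ ← -9° +72° = 63°
crank pin P = (r cos θ, r sin θ) = (19.975582, 39.204287)
h = r sin θ − e = 39.204287 − 1 = 38.204287
x = r cos θ + √(L² − h²) = 19.975582 + 265.262950 = 285.238532

285.2385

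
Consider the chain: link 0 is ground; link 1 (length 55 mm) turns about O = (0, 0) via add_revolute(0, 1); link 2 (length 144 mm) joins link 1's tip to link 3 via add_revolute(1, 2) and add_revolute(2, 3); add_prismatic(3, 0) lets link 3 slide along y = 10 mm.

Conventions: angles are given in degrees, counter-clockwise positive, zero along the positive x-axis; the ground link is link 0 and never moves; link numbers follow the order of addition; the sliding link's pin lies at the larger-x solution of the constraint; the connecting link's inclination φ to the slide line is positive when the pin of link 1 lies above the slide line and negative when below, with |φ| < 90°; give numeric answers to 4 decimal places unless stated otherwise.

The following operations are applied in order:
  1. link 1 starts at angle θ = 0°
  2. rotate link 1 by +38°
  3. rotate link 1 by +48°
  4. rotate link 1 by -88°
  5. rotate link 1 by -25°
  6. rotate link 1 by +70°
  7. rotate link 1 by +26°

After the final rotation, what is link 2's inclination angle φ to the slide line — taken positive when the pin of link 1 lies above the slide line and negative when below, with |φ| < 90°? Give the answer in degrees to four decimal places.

geometry: r = 55 mm, L = 144 mm, e = 10 mm; θ starts at 0°
rotate link 1 by +38°: θ ← 0° +38° = 38°
rotate link 1 by +48°: θ ← 38° +48° = 86°
rotate link 1 by -88°: θ ← 86° -88° = -2°
rotate link 1 by -25°: θ ← -2° -25° = -27°
rotate link 1 by +70°: θ ← -27° +70° = 43°
rotate link 1 by +26°: θ ← 43° +26° = 69°
h = r sin θ − e = 51.346923 − 10 = 41.346923
sin φ = h / L = 41.346923 / 144 = 0.28713141
φ = arcsin(0.28713141) = 16.686296°

16.6863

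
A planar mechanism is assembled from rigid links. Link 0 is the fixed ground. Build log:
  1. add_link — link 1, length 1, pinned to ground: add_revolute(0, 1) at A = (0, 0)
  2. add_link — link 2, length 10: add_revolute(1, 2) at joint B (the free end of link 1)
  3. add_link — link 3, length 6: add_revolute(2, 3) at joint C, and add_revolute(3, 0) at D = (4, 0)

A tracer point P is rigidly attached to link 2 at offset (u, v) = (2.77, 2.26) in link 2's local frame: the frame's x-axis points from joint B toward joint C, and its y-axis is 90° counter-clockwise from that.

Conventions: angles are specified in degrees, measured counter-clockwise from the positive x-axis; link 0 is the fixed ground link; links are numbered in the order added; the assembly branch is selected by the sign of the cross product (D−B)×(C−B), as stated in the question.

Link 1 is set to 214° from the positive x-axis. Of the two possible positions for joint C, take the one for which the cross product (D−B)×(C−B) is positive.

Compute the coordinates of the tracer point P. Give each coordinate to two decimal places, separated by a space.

A=(0,0), D=(4.00,0)
B = A + 1.00·(cos214°, sin214°) = (-0.8290, -0.5592)
|BD| = 4.8613
circle(B,10.00) ∩ circle(D,6.00): a=9.0132, h=4.3314
  candidates: C₊=(7.6261,4.7803) cross=21.056; C₋=(8.6226,-3.8251) cross=-21.056
  branch + wants cross > 0 → take C=(7.6261,4.7803) (cross=21.056)
ex = (C−B)/|BC| = (0.8455,0.5339); ey = (-0.5339,0.8455)
P = B + 2.77·ex + 2.26·ey = (0.3063,2.8307)

0.31 2.83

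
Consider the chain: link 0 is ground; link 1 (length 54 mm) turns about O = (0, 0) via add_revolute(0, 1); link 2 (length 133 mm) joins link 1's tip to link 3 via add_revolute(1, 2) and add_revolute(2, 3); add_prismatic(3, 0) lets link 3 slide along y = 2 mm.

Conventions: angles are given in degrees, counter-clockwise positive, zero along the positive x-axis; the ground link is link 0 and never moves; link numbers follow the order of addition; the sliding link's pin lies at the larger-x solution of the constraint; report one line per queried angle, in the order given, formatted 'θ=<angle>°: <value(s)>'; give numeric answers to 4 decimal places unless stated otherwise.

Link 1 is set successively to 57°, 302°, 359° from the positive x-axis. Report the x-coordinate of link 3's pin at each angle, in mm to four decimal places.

geometry: r = 54 mm, L = 133 mm, e = 2 mm
θ=57°: crank pin P = (r cos θ, r sin θ) = (29.410508, 45.288211)
θ=57°: h = r sin θ − e = 45.288211 − 2 = 43.288211
θ=57°: x = r cos θ + √(L² − h²) = 29.410508 + 125.758224 = 155.168732
θ=302°: crank pin P = (r cos θ, r sin θ) = (28.615640, -45.794597)
θ=302°: h = r sin θ − e = -45.794597 − 2 = -47.794597
θ=302°: x = r cos θ + √(L² − h²) = 28.615640 + 124.115577 = 152.731217
θ=359°: crank pin P = (r cos θ, r sin θ) = (53.991776, -0.942430)
θ=359°: h = r sin θ − e = -0.942430 − 2 = -2.942430
θ=359°: x = r cos θ + √(L² − h²) = 53.991776 + 132.967448 = 186.959223

θ=57°: 155.1687
θ=302°: 152.7312
θ=359°: 186.9592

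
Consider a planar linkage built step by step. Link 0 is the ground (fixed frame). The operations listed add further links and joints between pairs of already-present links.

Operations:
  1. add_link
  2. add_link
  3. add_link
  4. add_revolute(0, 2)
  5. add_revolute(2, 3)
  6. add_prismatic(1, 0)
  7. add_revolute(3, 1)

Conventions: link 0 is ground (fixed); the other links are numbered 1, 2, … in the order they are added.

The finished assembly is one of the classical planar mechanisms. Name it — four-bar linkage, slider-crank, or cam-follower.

links: 4 (incl. ground); joints: 3 revolute, 1 prismatic, 0 higher (cam) pair, forming one closed loop
4 links, 3 revolutes + 1 prismatic in one loop → slider-crank

slider-crank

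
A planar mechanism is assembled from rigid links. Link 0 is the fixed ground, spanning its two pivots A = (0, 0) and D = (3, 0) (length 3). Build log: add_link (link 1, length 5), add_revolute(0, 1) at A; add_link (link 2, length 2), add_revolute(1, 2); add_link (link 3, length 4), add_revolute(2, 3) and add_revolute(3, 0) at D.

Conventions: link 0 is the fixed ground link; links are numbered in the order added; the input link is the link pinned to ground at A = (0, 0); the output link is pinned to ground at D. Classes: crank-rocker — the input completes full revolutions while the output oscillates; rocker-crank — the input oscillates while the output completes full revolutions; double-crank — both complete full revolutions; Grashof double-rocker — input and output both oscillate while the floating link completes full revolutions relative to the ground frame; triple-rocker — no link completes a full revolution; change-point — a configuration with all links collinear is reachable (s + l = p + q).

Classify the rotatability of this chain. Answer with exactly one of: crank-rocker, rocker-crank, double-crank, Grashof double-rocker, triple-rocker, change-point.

lengths: ground=3, input=5, coupler=2, output=4
sorted: s=2 (shortest), l=5 (longest), p+q=7
s + l = 7 vs p + q = 7
s + l = p + q → change-point (collinear configuration reachable)

change-point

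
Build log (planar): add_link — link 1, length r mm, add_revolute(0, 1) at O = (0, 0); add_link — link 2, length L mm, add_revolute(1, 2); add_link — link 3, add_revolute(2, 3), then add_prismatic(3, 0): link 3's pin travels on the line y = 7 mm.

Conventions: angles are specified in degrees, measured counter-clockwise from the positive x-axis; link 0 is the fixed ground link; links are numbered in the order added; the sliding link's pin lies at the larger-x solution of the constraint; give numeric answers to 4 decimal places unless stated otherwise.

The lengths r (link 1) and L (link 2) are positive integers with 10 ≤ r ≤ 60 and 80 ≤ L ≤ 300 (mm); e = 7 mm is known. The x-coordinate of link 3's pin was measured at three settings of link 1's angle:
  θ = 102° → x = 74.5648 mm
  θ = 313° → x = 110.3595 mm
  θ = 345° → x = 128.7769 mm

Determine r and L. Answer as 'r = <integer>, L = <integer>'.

constraint per measurement: (x − r cos θ)² + (r sin θ − e)² = L²
subtracting the θ₁ and θ₂ equations cancels the r² and L² terms:
r = (x₁² − x₂²) / (2[(x₁cos θ₁ + e sin θ₁) − (x₂cos θ₂ + e sin θ₂)]) = 42.0000 → r = 42
L² = (x₁ − r cos θ₁)² + (r sin θ₁ − e)² = 8100.0017 → L = 90.0000 → L = 90
check at θ₃=345°: x = 128.7769 (printed 128.7769) ✓

r = 42, L = 90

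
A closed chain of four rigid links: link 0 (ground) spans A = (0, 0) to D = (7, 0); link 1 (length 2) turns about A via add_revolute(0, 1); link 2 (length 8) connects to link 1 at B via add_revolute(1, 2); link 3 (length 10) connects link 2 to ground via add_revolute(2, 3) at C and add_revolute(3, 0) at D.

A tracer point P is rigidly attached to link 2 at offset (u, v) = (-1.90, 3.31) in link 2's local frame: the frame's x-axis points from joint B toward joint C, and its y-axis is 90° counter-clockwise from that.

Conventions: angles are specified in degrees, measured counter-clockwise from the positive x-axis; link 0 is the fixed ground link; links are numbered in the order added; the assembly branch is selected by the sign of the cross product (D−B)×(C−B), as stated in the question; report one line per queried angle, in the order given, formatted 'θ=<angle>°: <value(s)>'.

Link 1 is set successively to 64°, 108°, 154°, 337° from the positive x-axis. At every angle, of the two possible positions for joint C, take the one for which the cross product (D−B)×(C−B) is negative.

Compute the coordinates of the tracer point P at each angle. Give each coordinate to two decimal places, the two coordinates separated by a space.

A=(0,0), D=(7.00,0)
θ=64°: B = A + 2.00·(cos64°, sin64°) = (0.8767, 1.7976)
θ=64°: |BD| = 6.3817
θ=64°: circle(B,8.00) ∩ circle(D,10.00): a=0.3702, h=7.9914
θ=64°:   candidates: C₊=(3.4830,9.3611) cross=50.999; C₋=(-1.0190,-5.9745) cross=-50.999
θ=64°:   branch - wants cross < 0 → take C=(-1.0190,-5.9745) (cross=-50.999)
θ=64°: ex = (C−B)/|BC| = (-0.2370,-0.9715); ey = (0.9715,-0.2370)
θ=64°: P = B + -1.90·ex + 3.31·ey = (4.5427,2.8591)
θ=108°: B = A + 2.00·(cos108°, sin108°) = (-0.6180, 1.9021)
θ=108°: |BD| = 7.8519
θ=108°: circle(B,8.00) ∩ circle(D,10.00): a=1.6335, h=7.8315
θ=108°:   candidates: C₊=(2.8640,9.1046) cross=61.492; C₋=(-0.9303,-6.0918) cross=-61.492
θ=108°:   branch - wants cross < 0 → take C=(-0.9303,-6.0918) (cross=-61.492)
θ=108°: ex = (C−B)/|BC| = (-0.0390,-0.9992); ey = (0.9992,-0.0390)
θ=108°: P = B + -1.90·ex + 3.31·ey = (2.7636,3.6715)
θ=154°: B = A + 2.00·(cos154°, sin154°) = (-1.7976, 0.8767)
θ=154°: |BD| = 8.8412
θ=154°: circle(B,8.00) ∩ circle(D,10.00): a=2.3847, h=7.6363
θ=154°:   candidates: C₊=(1.3326,8.2389) cross=67.514; C₋=(-0.1820,-6.9584) cross=-67.514
θ=154°:   branch - wants cross < 0 → take C=(-0.1820,-6.9584) (cross=-67.514)
θ=154°: ex = (C−B)/|BC| = (0.2020,-0.9794); ey = (0.9794,0.2020)
θ=154°: P = B + -1.90·ex + 3.31·ey = (1.0605,3.4061)
θ=337°: B = A + 2.00·(cos337°, sin337°) = (1.8410, -0.7815)
θ=337°: |BD| = 5.2178
θ=337°: circle(B,8.00) ∩ circle(D,10.00): a=-0.8408, h=7.9557
θ=337°:   candidates: C₊=(-0.1818,6.9586) cross=41.512; C₋=(2.2012,-8.7733) cross=-41.512
θ=337°:   branch - wants cross < 0 → take C=(2.2012,-8.7733) (cross=-41.512)
θ=337°: ex = (C−B)/|BC| = (0.0450,-0.9990); ey = (0.9990,0.0450)
θ=337°: P = B + -1.90·ex + 3.31·ey = (5.0621,1.2656)

θ=64°: 4.54 2.86
θ=108°: 2.76 3.67
θ=154°: 1.06 3.41
θ=337°: 5.06 1.27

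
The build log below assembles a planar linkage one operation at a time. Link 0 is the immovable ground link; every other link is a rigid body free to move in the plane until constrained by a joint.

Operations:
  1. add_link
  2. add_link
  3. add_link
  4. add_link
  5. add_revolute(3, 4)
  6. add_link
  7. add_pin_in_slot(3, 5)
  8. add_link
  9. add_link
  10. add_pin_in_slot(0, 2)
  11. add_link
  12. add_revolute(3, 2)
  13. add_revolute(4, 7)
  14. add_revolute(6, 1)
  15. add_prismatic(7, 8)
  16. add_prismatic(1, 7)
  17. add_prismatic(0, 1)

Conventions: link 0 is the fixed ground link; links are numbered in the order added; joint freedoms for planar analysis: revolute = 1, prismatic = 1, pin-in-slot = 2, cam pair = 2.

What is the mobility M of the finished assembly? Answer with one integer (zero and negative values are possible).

ground; <1,0,0>
#1 <2,0,0>
#2 <3,0,0>
#3 <4,0,0>
#4 <5,0,0>
R:3↔4 J1 <5,1,0>
#5 <6,1,0>
PS:3↔5 J2 <6,1,1>
#6 <7,1,1>
#7 <8,1,1>
PS:0↔2 J2 <8,1,2>
#8 <9,1,2>
R:3↔2 J1 <9,2,2>
R:4↔7 J1 <9,3,2>
R:6↔1 J1 <9,4,2>
P:7↔8 J1 <9,5,2>
P:1↔7 J1 <9,6,2>
P:0↔1 J1 <9,7,2>
3×8 − 2×7 − 1×2 = 8

M = 8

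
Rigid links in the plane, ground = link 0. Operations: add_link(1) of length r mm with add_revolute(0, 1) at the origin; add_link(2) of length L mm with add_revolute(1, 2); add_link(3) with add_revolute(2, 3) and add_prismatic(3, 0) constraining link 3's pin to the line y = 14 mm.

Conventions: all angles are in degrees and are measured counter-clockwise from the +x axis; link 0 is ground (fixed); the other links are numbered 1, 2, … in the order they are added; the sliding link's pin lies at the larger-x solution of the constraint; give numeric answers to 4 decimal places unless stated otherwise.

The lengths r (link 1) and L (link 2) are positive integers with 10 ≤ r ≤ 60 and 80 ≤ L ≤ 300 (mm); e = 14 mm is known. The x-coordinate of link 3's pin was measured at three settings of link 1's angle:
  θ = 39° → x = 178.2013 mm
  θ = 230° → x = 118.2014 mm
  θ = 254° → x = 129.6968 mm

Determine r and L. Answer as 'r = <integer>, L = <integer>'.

constraint per measurement: (x − r cos θ)² + (r sin θ − e)² = L²
subtracting the θ₁ and θ₂ equations cancels the r² and L² terms:
r = (x₁² − x₂²) / (2[(x₁cos θ₁ + e sin θ₁) − (x₂cos θ₂ + e sin θ₂)]) = 38.0000 → r = 38
L² = (x₁ − r cos θ₁)² + (r sin θ₁ − e)² = 22200.9865 → L = 149.0000 → L = 149
check at θ₃=254°: x = 129.6968 (printed 129.6968) ✓

r = 38, L = 149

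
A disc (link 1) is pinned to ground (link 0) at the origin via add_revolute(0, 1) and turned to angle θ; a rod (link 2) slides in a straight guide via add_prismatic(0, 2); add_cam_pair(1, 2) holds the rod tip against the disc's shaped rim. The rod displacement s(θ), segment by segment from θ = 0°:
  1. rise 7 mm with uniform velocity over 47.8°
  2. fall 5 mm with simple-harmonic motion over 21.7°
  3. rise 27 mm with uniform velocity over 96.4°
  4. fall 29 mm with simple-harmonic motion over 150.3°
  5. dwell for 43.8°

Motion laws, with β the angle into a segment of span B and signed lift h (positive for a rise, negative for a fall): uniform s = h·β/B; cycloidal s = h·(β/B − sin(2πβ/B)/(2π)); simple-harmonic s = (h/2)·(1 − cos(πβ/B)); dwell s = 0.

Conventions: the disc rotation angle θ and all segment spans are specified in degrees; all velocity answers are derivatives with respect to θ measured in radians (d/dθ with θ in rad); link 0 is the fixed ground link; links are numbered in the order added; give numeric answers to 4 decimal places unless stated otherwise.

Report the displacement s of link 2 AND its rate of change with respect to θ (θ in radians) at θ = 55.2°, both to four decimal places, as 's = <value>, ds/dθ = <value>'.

segment 1 (0° to 47.8°, uniform, h = 7) is passed completely: s = 0.0000 + (7) = 7.0000
θ = 55.2° falls in segment 2 (47.8° to 69.5°, simple-harmonic, h = -5): β = 55.2 − 47.8 = 7.4°, B = 21.7°; Δs = -5/2·(1 − cos(π·0.3410)) = -1.3026; s = 7.0000 − 1.3026 = 5.6974
velocity in seg [47.8°–69.5°] (simple-harmonic), θ in radians: β = 7.4° = 0.1292 rad, B = 21.7° = 0.3787 rad; ds/dθ = (πh/(2B)) sin(πβ/B) = (π·(-5)/(2·0.3787)) sin(π·0.3410) = -18.203985 mm/rad

s = 5.6974, ds/dθ = -18.2040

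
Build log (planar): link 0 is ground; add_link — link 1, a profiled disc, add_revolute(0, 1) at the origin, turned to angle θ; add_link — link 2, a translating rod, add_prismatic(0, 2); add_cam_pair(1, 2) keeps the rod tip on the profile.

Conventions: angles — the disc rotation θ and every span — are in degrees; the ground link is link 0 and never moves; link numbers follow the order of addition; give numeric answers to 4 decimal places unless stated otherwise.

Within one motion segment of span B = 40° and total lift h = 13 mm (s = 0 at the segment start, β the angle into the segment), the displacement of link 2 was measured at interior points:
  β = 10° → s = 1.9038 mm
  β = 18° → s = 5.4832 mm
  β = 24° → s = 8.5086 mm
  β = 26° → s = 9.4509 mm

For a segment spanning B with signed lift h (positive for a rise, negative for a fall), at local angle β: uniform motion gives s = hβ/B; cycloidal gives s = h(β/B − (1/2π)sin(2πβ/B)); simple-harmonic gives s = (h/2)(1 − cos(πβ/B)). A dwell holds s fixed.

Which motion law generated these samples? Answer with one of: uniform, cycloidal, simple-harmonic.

candidates at β/B = r: uniform s = h·r (linear in β); cycloidal s = h·(r − sin(2πr)/(2π)); simple-harmonic s = (h/2)(1 − cos(πr))
β=10°: printed 1.9038 | uniform 3.2500, cycloidal 1.1810, simple-harmonic 1.9038
β=18°: printed 5.4832 | uniform 5.8500, cycloidal 5.2106, simple-harmonic 5.4832
β=24°: printed 8.5086 | uniform 7.8000, cycloidal 9.0161, simple-harmonic 8.5086
β=26°: printed 9.4509 | uniform 8.4500, cycloidal 10.1239, simple-harmonic 9.4509
only one law matches every sample → simple-harmonic

simple-harmonic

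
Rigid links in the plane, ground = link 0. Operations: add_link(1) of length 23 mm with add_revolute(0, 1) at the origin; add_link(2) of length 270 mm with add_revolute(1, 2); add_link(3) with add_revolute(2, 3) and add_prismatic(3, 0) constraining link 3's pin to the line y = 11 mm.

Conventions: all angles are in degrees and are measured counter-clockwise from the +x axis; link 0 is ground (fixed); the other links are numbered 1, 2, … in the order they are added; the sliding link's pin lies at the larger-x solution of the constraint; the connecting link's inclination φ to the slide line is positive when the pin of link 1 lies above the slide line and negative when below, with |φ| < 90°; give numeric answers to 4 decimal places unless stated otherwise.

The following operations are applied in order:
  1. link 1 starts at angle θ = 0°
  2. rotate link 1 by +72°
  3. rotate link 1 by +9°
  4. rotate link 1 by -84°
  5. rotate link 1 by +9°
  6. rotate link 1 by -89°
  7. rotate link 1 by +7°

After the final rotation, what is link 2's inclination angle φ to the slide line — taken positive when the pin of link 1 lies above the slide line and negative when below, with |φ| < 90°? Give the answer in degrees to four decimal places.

geometry: r = 23 mm, L = 270 mm, e = 11 mm; θ starts at 0°
rotate link 1 by +72°: θ ← 0° +72° = 72°
rotate link 1 by +9°: θ ← 72° +9° = 81°
rotate link 1 by -84°: θ ← 81° -84° = -3°
rotate link 1 by +9°: θ ← -3° +9° = 6°
rotate link 1 by -89°: θ ← 6° -89° = -83°
rotate link 1 by +7°: θ ← -83° +7° = -76°
h = r sin θ − e = -22.316802 − 11 = -33.316802
sin φ = h / L = -33.316802 / 270 = -0.12339556
φ = arcsin(-0.12339556) = -7.088111°

-7.0881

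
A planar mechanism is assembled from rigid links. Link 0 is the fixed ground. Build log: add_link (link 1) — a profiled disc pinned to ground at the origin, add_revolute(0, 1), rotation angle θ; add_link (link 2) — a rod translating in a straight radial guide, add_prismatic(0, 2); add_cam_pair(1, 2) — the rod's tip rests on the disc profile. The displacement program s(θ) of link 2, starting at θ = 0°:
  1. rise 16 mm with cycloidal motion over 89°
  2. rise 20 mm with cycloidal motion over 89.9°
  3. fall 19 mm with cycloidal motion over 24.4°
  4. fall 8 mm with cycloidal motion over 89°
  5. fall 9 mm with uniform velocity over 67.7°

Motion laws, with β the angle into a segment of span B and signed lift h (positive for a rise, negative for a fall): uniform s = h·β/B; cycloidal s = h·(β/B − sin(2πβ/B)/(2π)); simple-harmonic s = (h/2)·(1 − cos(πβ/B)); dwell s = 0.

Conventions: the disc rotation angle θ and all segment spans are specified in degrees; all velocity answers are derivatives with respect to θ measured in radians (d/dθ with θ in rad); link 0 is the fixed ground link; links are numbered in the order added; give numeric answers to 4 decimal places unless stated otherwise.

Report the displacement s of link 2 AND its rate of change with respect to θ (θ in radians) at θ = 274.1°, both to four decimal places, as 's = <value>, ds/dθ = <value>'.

seg 1 [0°–89°] cycloidal, h=16: full span → s += 16 → s = 16.0000
seg 2 [89°–178.9°] cycloidal, h=20: full span → s += 20 → s = 36.0000
seg 3 [178.9°–203.3°] cycloidal, h=-19: full span → s += -19 → s = 17.0000
seg 4 [203.3°–292.3°] cycloidal, h=-8: θ=274.1° here. β=70.8, B=89. -8·(0.7955 − sin(2π·0.7955)/(2π)) = -7.5856 → s = 9.4144
velocity in seg [203.3°–292.3°] (cycloidal), θ in radians: β = 70.8° = 1.2357 rad, B = 89° = 1.5533 rad; ds/dθ = (h/B)(1 − cos(2πβ/B)) = ((-8)/1.5533)(1 − cos(2π·0.7955)) = -3.697623 mm/rad

s = 9.4144, ds/dθ = -3.6976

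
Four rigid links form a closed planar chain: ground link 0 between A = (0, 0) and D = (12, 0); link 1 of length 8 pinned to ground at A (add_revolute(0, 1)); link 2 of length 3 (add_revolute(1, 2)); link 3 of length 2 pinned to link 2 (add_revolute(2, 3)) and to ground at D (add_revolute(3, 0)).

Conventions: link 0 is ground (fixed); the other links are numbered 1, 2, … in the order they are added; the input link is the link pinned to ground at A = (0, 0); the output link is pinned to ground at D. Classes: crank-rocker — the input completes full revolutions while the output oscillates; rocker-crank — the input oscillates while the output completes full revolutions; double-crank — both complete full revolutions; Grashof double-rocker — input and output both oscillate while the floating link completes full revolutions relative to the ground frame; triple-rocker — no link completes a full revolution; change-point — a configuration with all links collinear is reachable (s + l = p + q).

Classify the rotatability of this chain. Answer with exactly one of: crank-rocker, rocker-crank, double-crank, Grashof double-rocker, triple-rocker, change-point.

lengths: ground=12, input=8, coupler=3, output=2
sorted: s=2 (shortest), l=12 (longest), p+q=11
s + l = 14 vs p + q = 11
s + l > p + q → non-Grashof → no link fully rotates → triple-rocker

triple-rocker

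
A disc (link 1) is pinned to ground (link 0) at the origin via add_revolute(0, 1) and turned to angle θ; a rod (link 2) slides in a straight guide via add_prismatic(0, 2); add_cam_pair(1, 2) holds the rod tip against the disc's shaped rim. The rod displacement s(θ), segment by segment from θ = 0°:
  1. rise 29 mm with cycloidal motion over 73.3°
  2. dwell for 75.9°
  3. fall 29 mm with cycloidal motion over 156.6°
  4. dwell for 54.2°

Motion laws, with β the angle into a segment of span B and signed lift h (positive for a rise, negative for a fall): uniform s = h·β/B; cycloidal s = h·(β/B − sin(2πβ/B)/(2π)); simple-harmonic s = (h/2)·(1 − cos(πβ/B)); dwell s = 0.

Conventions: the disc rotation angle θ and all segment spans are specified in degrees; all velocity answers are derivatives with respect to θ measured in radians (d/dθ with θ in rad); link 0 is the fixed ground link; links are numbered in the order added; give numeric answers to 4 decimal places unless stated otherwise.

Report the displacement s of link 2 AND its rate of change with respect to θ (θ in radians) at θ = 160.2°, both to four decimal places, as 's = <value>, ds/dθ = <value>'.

segment 1 (0° to 73.3°, cycloidal, h = 29) is passed completely: s = 0.0000 + (29) = 29.0000
segment 2 (73.3° to 149.2°, dwell): s unchanged at 29.0000
θ = 160.2° falls in segment 3 (149.2° to 305.8°, cycloidal, h = -29): β = 160.2 − 149.2 = 11°, B = 156.6°; Δs = -29·(0.0702 − sin(2π·0.0702)/(2π)) = -0.0655; s = 29.0000 − 0.0655 = 28.9345
velocity in seg [149.2°–305.8°] (cycloidal), θ in radians: β = 11° = 0.1920 rad, B = 156.6° = 2.7332 rad; ds/dθ = (h/B)(1 − cos(2πβ/B)) = ((-29)/2.7332)(1 − cos(2π·0.0702)) = -1.016715 mm/rad

s = 28.9345, ds/dθ = -1.0167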